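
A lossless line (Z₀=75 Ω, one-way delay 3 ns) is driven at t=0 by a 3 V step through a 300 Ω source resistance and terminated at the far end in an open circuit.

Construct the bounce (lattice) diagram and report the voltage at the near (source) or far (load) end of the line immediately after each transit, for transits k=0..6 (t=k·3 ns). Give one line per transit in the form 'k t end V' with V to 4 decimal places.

0 0 source 0.6000
1 3 load 1.2000
2 6 source 1.5600
3 9 load 1.9200
4 12 source 2.1360
5 15 load 2.3520
6 18 source 2.4816

Γ_L=1.000000, Γ_S=0.600000; launch V₁=3·75/375=0.600000
k=0 src: V=0.6000
k=1 load: inc=0.600000, refl=0.600000·1.000000=0.6000; V=0.000000+0.600000+0.600000=1.2000
k=2 src: inc=0.600000, refl=0.600000·0.600000=0.3600; V=0.600000+0.600000+0.360000=1.5600
k=3 load: inc=0.360000, refl=0.360000·1.000000=0.3600; V=1.200000+0.360000+0.360000=1.9200
k=4 src: inc=0.360000, refl=0.360000·0.600000=0.2160; V=1.560000+0.360000+0.216000=2.1360
k=5 load: inc=0.216000, refl=0.216000·1.000000=0.2160; V=1.920000+0.216000+0.216000=2.3520
k=6 src: inc=0.216000, refl=0.216000·0.600000=0.1296; V=2.136000+0.216000+0.129600=2.4816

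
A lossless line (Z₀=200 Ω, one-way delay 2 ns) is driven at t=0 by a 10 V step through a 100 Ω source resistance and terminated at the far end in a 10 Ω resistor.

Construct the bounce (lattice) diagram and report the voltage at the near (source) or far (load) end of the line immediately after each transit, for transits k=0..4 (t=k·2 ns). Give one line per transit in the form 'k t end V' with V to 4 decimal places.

0 0 source 6.6667
1 2 load 0.6349
2 4 source 2.6455
3 6 load 0.8264
4 8 source 1.4328

Γ_L=-0.904762, Γ_S=-0.333333; launch V₁=10·200/300=6.666667
k=0 src: V=6.6667
k=1 load: inc=6.666667, refl=6.666667·-0.904762=-6.0317; V=0.000000+6.666667+-6.031746=0.6349
k=2 src: inc=-6.031746, refl=-6.031746·-0.333333=2.0106; V=6.666667+-6.031746+2.010582=2.6455
k=3 load: inc=2.010582, refl=2.010582·-0.904762=-1.8191; V=0.634921+2.010582+-1.819098=0.8264
k=4 src: inc=-1.819098, refl=-1.819098·-0.333333=0.6064; V=2.645503+-1.819098+0.606366=1.4328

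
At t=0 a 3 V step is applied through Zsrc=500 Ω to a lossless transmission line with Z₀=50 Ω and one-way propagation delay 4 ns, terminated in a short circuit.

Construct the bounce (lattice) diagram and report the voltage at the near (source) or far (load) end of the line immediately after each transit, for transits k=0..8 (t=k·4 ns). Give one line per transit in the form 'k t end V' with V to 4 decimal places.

Γ_L=-1.000000, Γ_S=0.818182; launch V₁=3·50/550=0.272727
k=0 src: V=0.2727
k=1 load: inc=0.272727, refl=0.272727·-1.000000=-0.2727; V=0.000000+0.272727+-0.272727=0.0000
k=2 src: inc=-0.272727, refl=-0.272727·0.818182=-0.2231; V=0.272727+-0.272727+-0.223140=-0.2231
k=3 load: inc=-0.223140, refl=-0.223140·-1.000000=0.2231; V=0.000000+-0.223140+0.223140=0.0000
k=4 src: inc=0.223140, refl=0.223140·0.818182=0.1826; V=-0.223140+0.223140+0.182569=0.1826
k=5 load: inc=0.182569, refl=0.182569·-1.000000=-0.1826; V=0.000000+0.182569+-0.182569=0.0000
k=6 src: inc=-0.182569, refl=-0.182569·0.818182=-0.1494; V=0.182569+-0.182569+-0.149375=-0.1494
k=7 load: inc=-0.149375, refl=-0.149375·-1.000000=0.1494; V=0.000000+-0.149375+0.149375=0.0000
k=8 src: inc=0.149375, refl=0.149375·0.818182=0.1222; V=-0.149375+0.149375+0.122216=0.1222

0 0 source 0.2727
1 4 load 0.0000
2 8 source -0.2231
3 12 load 0.0000
4 16 source 0.1826
5 20 load 0.0000
6 24 source -0.1494
7 28 load 0.0000
8 32 source 0.1222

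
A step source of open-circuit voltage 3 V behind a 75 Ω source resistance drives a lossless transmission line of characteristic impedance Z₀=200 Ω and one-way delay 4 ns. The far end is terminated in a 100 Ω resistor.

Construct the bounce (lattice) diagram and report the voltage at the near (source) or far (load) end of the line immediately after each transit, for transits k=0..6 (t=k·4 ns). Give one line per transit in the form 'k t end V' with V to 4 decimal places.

0 0 source 2.1818
1 4 load 1.4545
2 8 source 1.7851
3 12 load 1.6749
4 16 source 1.7250
5 20 load 1.7083
6 24 source 1.7159

Γ_L=-0.333333, Γ_S=-0.454545; launch V₁=3·200/275=2.181818
k=0 src: V=2.1818
k=1 load: inc=2.181818, refl=2.181818·-0.333333=-0.7273; V=0.000000+2.181818+-0.727273=1.4545
k=2 src: inc=-0.727273, refl=-0.727273·-0.454545=0.3306; V=2.181818+-0.727273+0.330579=1.7851
k=3 load: inc=0.330579, refl=0.330579·-0.333333=-0.1102; V=1.454545+0.330579+-0.110193=1.6749
k=4 src: inc=-0.110193, refl=-0.110193·-0.454545=0.0501; V=1.785124+-0.110193+0.050088=1.7250
k=5 load: inc=0.050088, refl=0.050088·-0.333333=-0.0167; V=1.674931+0.050088+-0.016696=1.7083
k=6 src: inc=-0.016696, refl=-0.016696·-0.454545=0.0076; V=1.725019+-0.016696+0.007589=1.7159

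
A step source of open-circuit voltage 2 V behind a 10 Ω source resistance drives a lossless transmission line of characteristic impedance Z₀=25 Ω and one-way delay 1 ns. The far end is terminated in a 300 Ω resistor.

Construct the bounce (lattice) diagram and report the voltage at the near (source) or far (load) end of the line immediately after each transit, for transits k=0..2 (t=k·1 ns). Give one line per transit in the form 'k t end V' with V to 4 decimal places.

Γ_L=0.846154, Γ_S=-0.428571; launch V₁=2·25/35=1.428571
k=0 src: V=1.4286
k=1 load: inc=1.428571, refl=1.428571·0.846154=1.2088; V=0.000000+1.428571+1.208791=2.6374
k=2 src: inc=1.208791, refl=1.208791·-0.428571=-0.5181; V=1.428571+1.208791+-0.518053=2.1193

0 0 source 1.4286
1 1 load 2.6374
2 2 source 2.1193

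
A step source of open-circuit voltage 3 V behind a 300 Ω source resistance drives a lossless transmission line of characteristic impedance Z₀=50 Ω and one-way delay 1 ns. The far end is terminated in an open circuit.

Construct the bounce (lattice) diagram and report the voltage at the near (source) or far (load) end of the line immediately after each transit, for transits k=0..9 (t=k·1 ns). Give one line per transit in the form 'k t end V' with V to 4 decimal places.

Γ_L=1.000000, Γ_S=0.714286; launch V₁=3·50/350=0.428571
k=0 src: V=0.4286
k=1 load: inc=0.428571, refl=0.428571·1.000000=0.4286; V=0.000000+0.428571+0.428571=0.8571
k=2 src: inc=0.428571, refl=0.428571·0.714286=0.3061; V=0.428571+0.428571+0.306122=1.1633
k=3 load: inc=0.306122, refl=0.306122·1.000000=0.3061; V=0.857143+0.306122+0.306122=1.4694
k=4 src: inc=0.306122, refl=0.306122·0.714286=0.2187; V=1.163265+0.306122+0.218659=1.6880
k=5 load: inc=0.218659, refl=0.218659·1.000000=0.2187; V=1.469388+0.218659+0.218659=1.9067
k=6 src: inc=0.218659, refl=0.218659·0.714286=0.1562; V=1.688047+0.218659+0.156185=2.0629
k=7 load: inc=0.156185, refl=0.156185·1.000000=0.1562; V=1.906706+0.156185+0.156185=2.2191
k=8 src: inc=0.156185, refl=0.156185·0.714286=0.1116; V=2.062890+0.156185+0.111561=2.3306
k=9 load: inc=0.111561, refl=0.111561·1.000000=0.1116; V=2.219075+0.111561+0.111561=2.4422

0 0 source 0.4286
1 1 load 0.8571
2 2 source 1.1633
3 3 load 1.4694
4 4 source 1.6880
5 5 load 1.9067
6 6 source 2.0629
7 7 load 2.2191
8 8 source 2.3306
9 9 load 2.4422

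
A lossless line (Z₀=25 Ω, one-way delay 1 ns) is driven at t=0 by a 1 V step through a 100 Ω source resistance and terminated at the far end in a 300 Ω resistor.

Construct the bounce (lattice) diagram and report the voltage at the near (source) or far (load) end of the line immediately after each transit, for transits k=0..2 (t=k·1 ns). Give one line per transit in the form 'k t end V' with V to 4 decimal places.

Γ_L=0.846154, Γ_S=0.600000; launch V₁=1·25/125=0.200000
k=0 src: V=0.2000
k=1 load: inc=0.200000, refl=0.200000·0.846154=0.1692; V=0.000000+0.200000+0.169231=0.3692
k=2 src: inc=0.169231, refl=0.169231·0.600000=0.1015; V=0.200000+0.169231+0.101538=0.4708

0 0 source 0.2000
1 1 load 0.3692
2 2 source 0.4708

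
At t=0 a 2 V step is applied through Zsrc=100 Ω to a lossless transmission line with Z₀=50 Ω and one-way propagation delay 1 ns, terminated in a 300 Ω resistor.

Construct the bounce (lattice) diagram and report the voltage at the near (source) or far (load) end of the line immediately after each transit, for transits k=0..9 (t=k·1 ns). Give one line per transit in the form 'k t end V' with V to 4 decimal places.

Γ_L=0.714286, Γ_S=0.333333; launch V₁=2·50/150=0.666667
k=0 src: V=0.6667
k=1 load: inc=0.666667, refl=0.666667·0.714286=0.4762; V=0.000000+0.666667+0.476190=1.1429
k=2 src: inc=0.476190, refl=0.476190·0.333333=0.1587; V=0.666667+0.476190+0.158730=1.3016
k=3 load: inc=0.158730, refl=0.158730·0.714286=0.1134; V=1.142857+0.158730+0.113379=1.4150
k=4 src: inc=0.113379, refl=0.113379·0.333333=0.0378; V=1.301587+0.113379+0.037793=1.4528
k=5 load: inc=0.037793, refl=0.037793·0.714286=0.0270; V=1.414966+0.037793+0.026995=1.4798
k=6 src: inc=0.026995, refl=0.026995·0.333333=0.0090; V=1.452759+0.026995+0.008998=1.4888
k=7 load: inc=0.008998, refl=0.008998·0.714286=0.0064; V=1.479754+0.008998+0.006427=1.4952
k=8 src: inc=0.006427, refl=0.006427·0.333333=0.0021; V=1.488752+0.006427+0.002142=1.4973
k=9 load: inc=0.002142, refl=0.002142·0.714286=0.0015; V=1.495179+0.002142+0.001530=1.4989

0 0 source 0.6667
1 1 load 1.1429
2 2 source 1.3016
3 3 load 1.4150
4 4 source 1.4528
5 5 load 1.4798
6 6 source 1.4888
7 7 load 1.4952
8 8 source 1.4973
9 9 load 1.4989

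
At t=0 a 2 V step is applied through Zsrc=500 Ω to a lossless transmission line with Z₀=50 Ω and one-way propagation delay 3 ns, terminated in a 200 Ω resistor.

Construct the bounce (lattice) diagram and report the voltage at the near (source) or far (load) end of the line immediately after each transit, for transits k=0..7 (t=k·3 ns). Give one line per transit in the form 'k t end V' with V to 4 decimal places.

Γ_L=0.600000, Γ_S=0.818182; launch V₁=2·50/550=0.181818
k=0 src: V=0.1818
k=1 load: inc=0.181818, refl=0.181818·0.600000=0.1091; V=0.000000+0.181818+0.109091=0.2909
k=2 src: inc=0.109091, refl=0.109091·0.818182=0.0893; V=0.181818+0.109091+0.089256=0.3802
k=3 load: inc=0.089256, refl=0.089256·0.600000=0.0536; V=0.290909+0.089256+0.053554=0.4337
k=4 src: inc=0.053554, refl=0.053554·0.818182=0.0438; V=0.380165+0.053554+0.043817=0.4775
k=5 load: inc=0.043817, refl=0.043817·0.600000=0.0263; V=0.433719+0.043817+0.026290=0.5038
k=6 src: inc=0.026290, refl=0.026290·0.818182=0.0215; V=0.477536+0.026290+0.021510=0.5253
k=7 load: inc=0.021510, refl=0.021510·0.600000=0.0129; V=0.503826+0.021510+0.012906=0.5382

0 0 source 0.1818
1 3 load 0.2909
2 6 source 0.3802
3 9 load 0.4337
4 12 source 0.4775
5 15 load 0.5038
6 18 source 0.5253
7 21 load 0.5382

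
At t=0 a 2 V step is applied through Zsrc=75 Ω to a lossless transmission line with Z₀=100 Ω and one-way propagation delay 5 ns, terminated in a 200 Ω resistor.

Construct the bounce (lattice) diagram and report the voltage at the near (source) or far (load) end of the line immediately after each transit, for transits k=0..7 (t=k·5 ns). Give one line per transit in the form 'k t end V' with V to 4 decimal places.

Γ_L=0.333333, Γ_S=-0.142857; launch V₁=2·100/175=1.142857
k=0 src: V=1.1429
k=1 load: inc=1.142857, refl=1.142857·0.333333=0.3810; V=0.000000+1.142857+0.380952=1.5238
k=2 src: inc=0.380952, refl=0.380952·-0.142857=-0.0544; V=1.142857+0.380952+-0.054422=1.4694
k=3 load: inc=-0.054422, refl=-0.054422·0.333333=-0.0181; V=1.523810+-0.054422+-0.018141=1.4512
k=4 src: inc=-0.018141, refl=-0.018141·-0.142857=0.0026; V=1.469388+-0.018141+0.002592=1.4538
k=5 load: inc=0.002592, refl=0.002592·0.333333=0.0009; V=1.451247+0.002592+0.000864=1.4547
k=6 src: inc=0.000864, refl=0.000864·-0.142857=-0.0001; V=1.453839+0.000864+-0.000123=1.4546
k=7 load: inc=-0.000123, refl=-0.000123·0.333333=-0.0000; V=1.454703+-0.000123+-0.000041=1.4545

0 0 source 1.1429
1 5 load 1.5238
2 10 source 1.4694
3 15 load 1.4512
4 20 source 1.4538
5 25 load 1.4547
6 30 source 1.4546
7 35 load 1.4545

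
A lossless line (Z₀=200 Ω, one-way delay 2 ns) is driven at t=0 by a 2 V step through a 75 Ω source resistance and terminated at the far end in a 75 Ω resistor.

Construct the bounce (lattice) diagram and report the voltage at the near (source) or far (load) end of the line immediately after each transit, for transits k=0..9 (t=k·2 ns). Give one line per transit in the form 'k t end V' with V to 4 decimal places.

0 0 source 1.4545
1 2 load 0.7934
2 4 source 1.0939
3 6 load 0.9573
4 8 source 1.0194
5 10 load 0.9912
6 12 source 1.0040
7 14 load 0.9982
8 16 source 1.0008
9 18 load 0.9996

Γ_L=-0.454545, Γ_S=-0.454545; launch V₁=2·200/275=1.454545
k=0 src: V=1.4545
k=1 load: inc=1.454545, refl=1.454545·-0.454545=-0.6612; V=0.000000+1.454545+-0.661157=0.7934
k=2 src: inc=-0.661157, refl=-0.661157·-0.454545=0.3005; V=1.454545+-0.661157+0.300526=1.0939
k=3 load: inc=0.300526, refl=0.300526·-0.454545=-0.1366; V=0.793388+0.300526+-0.136603=0.9573
k=4 src: inc=-0.136603, refl=-0.136603·-0.454545=0.0621; V=1.093914+-0.136603+0.062092=1.0194
k=5 load: inc=0.062092, refl=0.062092·-0.454545=-0.0282; V=0.957312+0.062092+-0.028224=0.9912
k=6 src: inc=-0.028224, refl=-0.028224·-0.454545=0.0128; V=1.019404+-0.028224+0.012829=1.0040
k=7 load: inc=0.012829, refl=0.012829·-0.454545=-0.0058; V=0.991180+0.012829+-0.005831=0.9982
k=8 src: inc=-0.005831, refl=-0.005831·-0.454545=0.0027; V=1.004009+-0.005831+0.002651=1.0008
k=9 load: inc=0.002651, refl=0.002651·-0.454545=-0.0012; V=0.998178+0.002651+-0.001205=0.9996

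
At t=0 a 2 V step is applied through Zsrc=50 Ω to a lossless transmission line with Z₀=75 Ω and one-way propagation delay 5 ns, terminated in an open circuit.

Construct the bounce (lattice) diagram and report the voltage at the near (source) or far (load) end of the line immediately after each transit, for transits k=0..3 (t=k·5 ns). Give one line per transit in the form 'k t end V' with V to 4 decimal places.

Γ_L=1.000000, Γ_S=-0.200000; launch V₁=2·75/125=1.200000
k=0 src: V=1.2000
k=1 load: inc=1.200000, refl=1.200000·1.000000=1.2000; V=0.000000+1.200000+1.200000=2.4000
k=2 src: inc=1.200000, refl=1.200000·-0.200000=-0.2400; V=1.200000+1.200000+-0.240000=2.1600
k=3 load: inc=-0.240000, refl=-0.240000·1.000000=-0.2400; V=2.400000+-0.240000+-0.240000=1.9200

0 0 source 1.2000
1 5 load 2.4000
2 10 source 2.1600
3 15 load 1.9200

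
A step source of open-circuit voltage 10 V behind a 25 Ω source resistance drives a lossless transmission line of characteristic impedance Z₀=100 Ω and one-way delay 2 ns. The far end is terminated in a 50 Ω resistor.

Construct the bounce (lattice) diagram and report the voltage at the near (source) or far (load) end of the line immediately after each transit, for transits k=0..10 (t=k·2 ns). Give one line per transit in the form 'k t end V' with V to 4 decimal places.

0 0 source 8.0000
1 2 load 5.3333
2 4 source 6.9333
3 6 load 6.4000
4 8 source 6.7200
5 10 load 6.6133
6 12 source 6.6773
7 14 load 6.6560
8 16 source 6.6688
9 18 load 6.6645
10 20 source 6.6671

Γ_L=-0.333333, Γ_S=-0.600000; launch V₁=10·100/125=8.000000
k=0 src: V=8.0000
k=1 load: inc=8.000000, refl=8.000000·-0.333333=-2.6667; V=0.000000+8.000000+-2.666667=5.3333
k=2 src: inc=-2.666667, refl=-2.666667·-0.600000=1.6000; V=8.000000+-2.666667+1.600000=6.9333
k=3 load: inc=1.600000, refl=1.600000·-0.333333=-0.5333; V=5.333333+1.600000+-0.533333=6.4000
k=4 src: inc=-0.533333, refl=-0.533333·-0.600000=0.3200; V=6.933333+-0.533333+0.320000=6.7200
k=5 load: inc=0.320000, refl=0.320000·-0.333333=-0.1067; V=6.400000+0.320000+-0.106667=6.6133
k=6 src: inc=-0.106667, refl=-0.106667·-0.600000=0.0640; V=6.720000+-0.106667+0.064000=6.6773
k=7 load: inc=0.064000, refl=0.064000·-0.333333=-0.0213; V=6.613333+0.064000+-0.021333=6.6560
k=8 src: inc=-0.021333, refl=-0.021333·-0.600000=0.0128; V=6.677333+-0.021333+0.012800=6.6688
k=9 load: inc=0.012800, refl=0.012800·-0.333333=-0.0043; V=6.656000+0.012800+-0.004267=6.6645
k=10 src: inc=-0.004267, refl=-0.004267·-0.600000=0.0026; V=6.668800+-0.004267+0.002560=6.6671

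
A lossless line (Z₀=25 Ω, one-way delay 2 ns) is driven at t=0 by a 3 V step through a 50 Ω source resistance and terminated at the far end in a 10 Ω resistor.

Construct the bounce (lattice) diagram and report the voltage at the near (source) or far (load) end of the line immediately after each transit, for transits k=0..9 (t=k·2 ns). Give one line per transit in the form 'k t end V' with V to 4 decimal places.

Γ_L=-0.428571, Γ_S=0.333333; launch V₁=3·25/75=1.000000
k=0 src: V=1.0000
k=1 load: inc=1.000000, refl=1.000000·-0.428571=-0.4286; V=0.000000+1.000000+-0.428571=0.5714
k=2 src: inc=-0.428571, refl=-0.428571·0.333333=-0.1429; V=1.000000+-0.428571+-0.142857=0.4286
k=3 load: inc=-0.142857, refl=-0.142857·-0.428571=0.0612; V=0.571429+-0.142857+0.061224=0.4898
k=4 src: inc=0.061224, refl=0.061224·0.333333=0.0204; V=0.428571+0.061224+0.020408=0.5102
k=5 load: inc=0.020408, refl=0.020408·-0.428571=-0.0087; V=0.489796+0.020408+-0.008746=0.5015
k=6 src: inc=-0.008746, refl=-0.008746·0.333333=-0.0029; V=0.510204+-0.008746+-0.002915=0.4985
k=7 load: inc=-0.002915, refl=-0.002915·-0.428571=0.0012; V=0.501458+-0.002915+0.001249=0.4998
k=8 src: inc=0.001249, refl=0.001249·0.333333=0.0004; V=0.498542+0.001249+0.000416=0.5002
k=9 load: inc=0.000416, refl=0.000416·-0.428571=-0.0002; V=0.499792+0.000416+-0.000178=0.5000

0 0 source 1.0000
1 2 load 0.5714
2 4 source 0.4286
3 6 load 0.4898
4 8 source 0.5102
5 10 load 0.5015
6 12 source 0.4985
7 14 load 0.4998
8 16 source 0.5002
9 18 load 0.5000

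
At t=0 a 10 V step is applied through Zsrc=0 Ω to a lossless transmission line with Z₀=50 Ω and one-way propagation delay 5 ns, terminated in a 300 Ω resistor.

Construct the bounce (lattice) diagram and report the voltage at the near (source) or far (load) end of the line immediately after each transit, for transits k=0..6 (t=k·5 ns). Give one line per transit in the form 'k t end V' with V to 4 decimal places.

0 0 source 10.0000
1 5 load 17.1429
2 10 source 10.0000
3 15 load 4.8980
4 20 source 10.0000
5 25 load 13.6443
6 30 source 10.0000

Γ_L=0.714286, Γ_S=-1.000000; launch V₁=10·50/50=10.000000
k=0 src: V=10.0000
k=1 load: inc=10.000000, refl=10.000000·0.714286=7.1429; V=0.000000+10.000000+7.142857=17.1429
k=2 src: inc=7.142857, refl=7.142857·-1.000000=-7.1429; V=10.000000+7.142857+-7.142857=10.0000
k=3 load: inc=-7.142857, refl=-7.142857·0.714286=-5.1020; V=17.142857+-7.142857+-5.102041=4.8980
k=4 src: inc=-5.102041, refl=-5.102041·-1.000000=5.1020; V=10.000000+-5.102041+5.102041=10.0000
k=5 load: inc=5.102041, refl=5.102041·0.714286=3.6443; V=4.897959+5.102041+3.644315=13.6443
k=6 src: inc=3.644315, refl=3.644315·-1.000000=-3.6443; V=10.000000+3.644315+-3.644315=10.0000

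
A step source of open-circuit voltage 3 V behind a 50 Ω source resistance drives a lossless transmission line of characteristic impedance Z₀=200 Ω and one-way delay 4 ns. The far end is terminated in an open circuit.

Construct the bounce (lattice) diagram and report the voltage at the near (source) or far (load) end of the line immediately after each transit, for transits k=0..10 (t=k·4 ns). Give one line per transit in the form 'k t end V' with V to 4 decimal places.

0 0 source 2.4000
1 4 load 4.8000
2 8 source 3.3600
3 12 load 1.9200
4 16 source 2.7840
5 20 load 3.6480
6 24 source 3.1296
7 28 load 2.6112
8 32 source 2.9222
9 36 load 3.2333
10 40 source 3.0467

Γ_L=1.000000, Γ_S=-0.600000; launch V₁=3·200/250=2.400000
k=0 src: V=2.4000
k=1 load: inc=2.400000, refl=2.400000·1.000000=2.4000; V=0.000000+2.400000+2.400000=4.8000
k=2 src: inc=2.400000, refl=2.400000·-0.600000=-1.4400; V=2.400000+2.400000+-1.440000=3.3600
k=3 load: inc=-1.440000, refl=-1.440000·1.000000=-1.4400; V=4.800000+-1.440000+-1.440000=1.9200
k=4 src: inc=-1.440000, refl=-1.440000·-0.600000=0.8640; V=3.360000+-1.440000+0.864000=2.7840
k=5 load: inc=0.864000, refl=0.864000·1.000000=0.8640; V=1.920000+0.864000+0.864000=3.6480
k=6 src: inc=0.864000, refl=0.864000·-0.600000=-0.5184; V=2.784000+0.864000+-0.518400=3.1296
k=7 load: inc=-0.518400, refl=-0.518400·1.000000=-0.5184; V=3.648000+-0.518400+-0.518400=2.6112
k=8 src: inc=-0.518400, refl=-0.518400·-0.600000=0.3110; V=3.129600+-0.518400+0.311040=2.9222
k=9 load: inc=0.311040, refl=0.311040·1.000000=0.3110; V=2.611200+0.311040+0.311040=3.2333
k=10 src: inc=0.311040, refl=0.311040·-0.600000=-0.1866; V=2.922240+0.311040+-0.186624=3.0467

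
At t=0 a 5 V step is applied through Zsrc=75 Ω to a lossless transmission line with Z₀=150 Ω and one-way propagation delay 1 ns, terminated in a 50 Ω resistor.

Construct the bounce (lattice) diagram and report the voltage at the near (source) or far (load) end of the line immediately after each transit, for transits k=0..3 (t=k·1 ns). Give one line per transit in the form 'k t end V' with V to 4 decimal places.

0 0 source 3.3333
1 1 load 1.6667
2 2 source 2.2222
3 3 load 1.9444

Γ_L=-0.500000, Γ_S=-0.333333; launch V₁=5·150/225=3.333333
k=0 src: V=3.3333
k=1 load: inc=3.333333, refl=3.333333·-0.500000=-1.6667; V=0.000000+3.333333+-1.666667=1.6667
k=2 src: inc=-1.666667, refl=-1.666667·-0.333333=0.5556; V=3.333333+-1.666667+0.555556=2.2222
k=3 load: inc=0.555556, refl=0.555556·-0.500000=-0.2778; V=1.666667+0.555556+-0.277778=1.9444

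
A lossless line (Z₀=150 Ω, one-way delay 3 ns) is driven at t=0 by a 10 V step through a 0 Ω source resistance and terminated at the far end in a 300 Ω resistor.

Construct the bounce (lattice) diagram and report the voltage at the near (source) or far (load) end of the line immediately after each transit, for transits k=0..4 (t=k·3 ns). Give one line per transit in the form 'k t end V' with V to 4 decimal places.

Γ_L=0.333333, Γ_S=-1.000000; launch V₁=10·150/150=10.000000
k=0 src: V=10.0000
k=1 load: inc=10.000000, refl=10.000000·0.333333=3.3333; V=0.000000+10.000000+3.333333=13.3333
k=2 src: inc=3.333333, refl=3.333333·-1.000000=-3.3333; V=10.000000+3.333333+-3.333333=10.0000
k=3 load: inc=-3.333333, refl=-3.333333·0.333333=-1.1111; V=13.333333+-3.333333+-1.111111=8.8889
k=4 src: inc=-1.111111, refl=-1.111111·-1.000000=1.1111; V=10.000000+-1.111111+1.111111=10.0000

0 0 source 10.0000
1 3 load 13.3333
2 6 source 10.0000
3 9 load 8.8889
4 12 source 10.0000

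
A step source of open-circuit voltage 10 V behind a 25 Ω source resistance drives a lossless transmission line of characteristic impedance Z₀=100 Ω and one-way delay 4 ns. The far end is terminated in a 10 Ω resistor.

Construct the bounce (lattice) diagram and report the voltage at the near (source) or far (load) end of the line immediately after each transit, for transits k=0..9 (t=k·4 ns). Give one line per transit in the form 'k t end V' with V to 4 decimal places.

Γ_L=-0.818182, Γ_S=-0.600000; launch V₁=10·100/125=8.000000
k=0 src: V=8.0000
k=1 load: inc=8.000000, refl=8.000000·-0.818182=-6.5455; V=0.000000+8.000000+-6.545455=1.4545
k=2 src: inc=-6.545455, refl=-6.545455·-0.600000=3.9273; V=8.000000+-6.545455+3.927273=5.3818
k=3 load: inc=3.927273, refl=3.927273·-0.818182=-3.2132; V=1.454545+3.927273+-3.213223=2.1686
k=4 src: inc=-3.213223, refl=-3.213223·-0.600000=1.9279; V=5.381818+-3.213223+1.927934=4.0965
k=5 load: inc=1.927934, refl=1.927934·-0.818182=-1.5774; V=2.168595+1.927934+-1.577400=2.5191
k=6 src: inc=-1.577400, refl=-1.577400·-0.600000=0.9464; V=4.096529+-1.577400+0.946440=3.4656
k=7 load: inc=0.946440, refl=0.946440·-0.818182=-0.7744; V=2.519128+0.946440+-0.774360=2.6912
k=8 src: inc=-0.774360, refl=-0.774360·-0.600000=0.4646; V=3.465569+-0.774360+0.464616=3.1558
k=9 load: inc=0.464616, refl=0.464616·-0.818182=-0.3801; V=2.691209+0.464616+-0.380140=2.7757

0 0 source 8.0000
1 4 load 1.4545
2 8 source 5.3818
3 12 load 2.1686
4 16 source 4.0965
5 20 load 2.5191
6 24 source 3.4656
7 28 load 2.6912
8 32 source 3.1558
9 36 load 2.7757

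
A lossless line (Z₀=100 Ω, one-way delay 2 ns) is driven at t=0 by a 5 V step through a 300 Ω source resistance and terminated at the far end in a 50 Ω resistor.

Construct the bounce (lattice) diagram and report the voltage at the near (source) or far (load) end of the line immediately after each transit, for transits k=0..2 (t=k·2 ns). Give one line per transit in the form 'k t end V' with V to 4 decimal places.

0 0 source 1.2500
1 2 load 0.8333
2 4 source 0.6250

Γ_L=-0.333333, Γ_S=0.500000; launch V₁=5·100/400=1.250000
k=0 src: V=1.2500
k=1 load: inc=1.250000, refl=1.250000·-0.333333=-0.4167; V=0.000000+1.250000+-0.416667=0.8333
k=2 src: inc=-0.416667, refl=-0.416667·0.500000=-0.2083; V=1.250000+-0.416667+-0.208333=0.6250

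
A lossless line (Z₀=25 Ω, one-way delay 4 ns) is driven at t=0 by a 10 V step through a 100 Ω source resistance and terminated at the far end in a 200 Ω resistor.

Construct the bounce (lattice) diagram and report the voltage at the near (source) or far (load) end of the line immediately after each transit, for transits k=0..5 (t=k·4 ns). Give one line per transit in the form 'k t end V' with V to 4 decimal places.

0 0 source 2.0000
1 4 load 3.5556
2 8 source 4.4889
3 12 load 5.2148
4 16 source 5.6504
5 20 load 5.9891

Γ_L=0.777778, Γ_S=0.600000; launch V₁=10·25/125=2.000000
k=0 src: V=2.0000
k=1 load: inc=2.000000, refl=2.000000·0.777778=1.5556; V=0.000000+2.000000+1.555556=3.5556
k=2 src: inc=1.555556, refl=1.555556·0.600000=0.9333; V=2.000000+1.555556+0.933333=4.4889
k=3 load: inc=0.933333, refl=0.933333·0.777778=0.7259; V=3.555556+0.933333+0.725926=5.2148
k=4 src: inc=0.725926, refl=0.725926·0.600000=0.4356; V=4.488889+0.725926+0.435556=5.6504
k=5 load: inc=0.435556, refl=0.435556·0.777778=0.3388; V=5.214815+0.435556+0.338765=5.9891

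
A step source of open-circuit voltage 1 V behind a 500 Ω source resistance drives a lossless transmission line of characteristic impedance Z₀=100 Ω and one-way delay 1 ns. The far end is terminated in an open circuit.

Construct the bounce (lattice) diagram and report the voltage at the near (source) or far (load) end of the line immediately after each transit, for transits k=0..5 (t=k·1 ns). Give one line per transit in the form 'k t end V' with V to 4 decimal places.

Γ_L=1.000000, Γ_S=0.666667; launch V₁=1·100/600=0.166667
k=0 src: V=0.1667
k=1 load: inc=0.166667, refl=0.166667·1.000000=0.1667; V=0.000000+0.166667+0.166667=0.3333
k=2 src: inc=0.166667, refl=0.166667·0.666667=0.1111; V=0.166667+0.166667+0.111111=0.4444
k=3 load: inc=0.111111, refl=0.111111·1.000000=0.1111; V=0.333333+0.111111+0.111111=0.5556
k=4 src: inc=0.111111, refl=0.111111·0.666667=0.0741; V=0.444444+0.111111+0.074074=0.6296
k=5 load: inc=0.074074, refl=0.074074·1.000000=0.0741; V=0.555556+0.074074+0.074074=0.7037

0 0 source 0.1667
1 1 load 0.3333
2 2 source 0.4444
3 3 load 0.5556
4 4 source 0.6296
5 5 load 0.7037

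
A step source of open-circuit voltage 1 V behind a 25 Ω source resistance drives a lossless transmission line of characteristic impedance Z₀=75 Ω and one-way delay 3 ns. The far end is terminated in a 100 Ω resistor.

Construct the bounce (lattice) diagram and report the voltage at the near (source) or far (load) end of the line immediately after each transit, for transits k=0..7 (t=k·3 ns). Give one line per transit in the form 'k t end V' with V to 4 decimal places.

Γ_L=0.142857, Γ_S=-0.500000; launch V₁=1·75/100=0.750000
k=0 src: V=0.7500
k=1 load: inc=0.750000, refl=0.750000·0.142857=0.1071; V=0.000000+0.750000+0.107143=0.8571
k=2 src: inc=0.107143, refl=0.107143·-0.500000=-0.0536; V=0.750000+0.107143+-0.053571=0.8036
k=3 load: inc=-0.053571, refl=-0.053571·0.142857=-0.0077; V=0.857143+-0.053571+-0.007653=0.7959
k=4 src: inc=-0.007653, refl=-0.007653·-0.500000=0.0038; V=0.803571+-0.007653+0.003827=0.7997
k=5 load: inc=0.003827, refl=0.003827·0.142857=0.0005; V=0.795918+0.003827+0.000547=0.8003
k=6 src: inc=0.000547, refl=0.000547·-0.500000=-0.0003; V=0.799745+0.000547+-0.000273=0.8000
k=7 load: inc=-0.000273, refl=-0.000273·0.142857=-0.0000; V=0.800292+-0.000273+-0.000039=0.8000

0 0 source 0.7500
1 3 load 0.8571
2 6 source 0.8036
3 9 load 0.7959
4 12 source 0.7997
5 15 load 0.8003
6 18 source 0.8000
7 21 load 0.8000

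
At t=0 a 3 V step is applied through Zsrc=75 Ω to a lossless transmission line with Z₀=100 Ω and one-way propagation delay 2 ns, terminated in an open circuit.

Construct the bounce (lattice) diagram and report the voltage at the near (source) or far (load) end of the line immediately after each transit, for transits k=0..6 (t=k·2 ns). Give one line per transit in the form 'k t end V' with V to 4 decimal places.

Γ_L=1.000000, Γ_S=-0.142857; launch V₁=3·100/175=1.714286
k=0 src: V=1.7143
k=1 load: inc=1.714286, refl=1.714286·1.000000=1.7143; V=0.000000+1.714286+1.714286=3.4286
k=2 src: inc=1.714286, refl=1.714286·-0.142857=-0.2449; V=1.714286+1.714286+-0.244898=3.1837
k=3 load: inc=-0.244898, refl=-0.244898·1.000000=-0.2449; V=3.428571+-0.244898+-0.244898=2.9388
k=4 src: inc=-0.244898, refl=-0.244898·-0.142857=0.0350; V=3.183673+-0.244898+0.034985=2.9738
k=5 load: inc=0.034985, refl=0.034985·1.000000=0.0350; V=2.938776+0.034985+0.034985=3.0087
k=6 src: inc=0.034985, refl=0.034985·-0.142857=-0.0050; V=2.973761+0.034985+-0.004998=3.0037

0 0 source 1.7143
1 2 load 3.4286
2 4 source 3.1837
3 6 load 2.9388
4 8 source 2.9738
5 10 load 3.0087
6 12 source 3.0037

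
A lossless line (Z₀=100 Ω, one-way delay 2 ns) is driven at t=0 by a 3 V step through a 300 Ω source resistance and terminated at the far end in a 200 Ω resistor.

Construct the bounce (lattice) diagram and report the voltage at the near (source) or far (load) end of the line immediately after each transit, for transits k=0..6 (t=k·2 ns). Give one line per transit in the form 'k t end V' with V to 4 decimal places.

Γ_L=0.333333, Γ_S=0.500000; launch V₁=3·100/400=0.750000
k=0 src: V=0.7500
k=1 load: inc=0.750000, refl=0.750000·0.333333=0.2500; V=0.000000+0.750000+0.250000=1.0000
k=2 src: inc=0.250000, refl=0.250000·0.500000=0.1250; V=0.750000+0.250000+0.125000=1.1250
k=3 load: inc=0.125000, refl=0.125000·0.333333=0.0417; V=1.000000+0.125000+0.041667=1.1667
k=4 src: inc=0.041667, refl=0.041667·0.500000=0.0208; V=1.125000+0.041667+0.020833=1.1875
k=5 load: inc=0.020833, refl=0.020833·0.333333=0.0069; V=1.166667+0.020833+0.006944=1.1944
k=6 src: inc=0.006944, refl=0.006944·0.500000=0.0035; V=1.187500+0.006944+0.003472=1.1979

0 0 source 0.7500
1 2 load 1.0000
2 4 source 1.1250
3 6 load 1.1667
4 8 source 1.1875
5 10 load 1.1944
6 12 source 1.1979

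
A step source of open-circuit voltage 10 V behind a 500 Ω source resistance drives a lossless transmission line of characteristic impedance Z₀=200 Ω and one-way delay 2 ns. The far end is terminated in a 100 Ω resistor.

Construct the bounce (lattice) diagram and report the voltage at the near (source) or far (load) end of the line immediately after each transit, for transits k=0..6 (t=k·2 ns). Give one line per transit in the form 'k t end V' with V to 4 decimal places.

Γ_L=-0.333333, Γ_S=0.428571; launch V₁=10·200/700=2.857143
k=0 src: V=2.8571
k=1 load: inc=2.857143, refl=2.857143·-0.333333=-0.9524; V=0.000000+2.857143+-0.952381=1.9048
k=2 src: inc=-0.952381, refl=-0.952381·0.428571=-0.4082; V=2.857143+-0.952381+-0.408163=1.4966
k=3 load: inc=-0.408163, refl=-0.408163·-0.333333=0.1361; V=1.904762+-0.408163+0.136054=1.6327
k=4 src: inc=0.136054, refl=0.136054·0.428571=0.0583; V=1.496599+0.136054+0.058309=1.6910
k=5 load: inc=0.058309, refl=0.058309·-0.333333=-0.0194; V=1.632653+0.058309+-0.019436=1.6715
k=6 src: inc=-0.019436, refl=-0.019436·0.428571=-0.0083; V=1.690962+-0.019436+-0.008330=1.6632

0 0 source 2.8571
1 2 load 1.9048
2 4 source 1.4966
3 6 load 1.6327
4 8 source 1.6910
5 10 load 1.6715
6 12 source 1.6632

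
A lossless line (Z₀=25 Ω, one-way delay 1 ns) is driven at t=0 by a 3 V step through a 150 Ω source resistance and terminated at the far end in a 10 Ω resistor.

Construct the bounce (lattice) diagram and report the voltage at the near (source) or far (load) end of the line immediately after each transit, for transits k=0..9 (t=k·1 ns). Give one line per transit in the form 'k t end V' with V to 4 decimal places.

Γ_L=-0.428571, Γ_S=0.714286; launch V₁=3·25/175=0.428571
k=0 src: V=0.4286
k=1 load: inc=0.428571, refl=0.428571·-0.428571=-0.1837; V=0.000000+0.428571+-0.183673=0.2449
k=2 src: inc=-0.183673, refl=-0.183673·0.714286=-0.1312; V=0.428571+-0.183673+-0.131195=0.1137
k=3 load: inc=-0.131195, refl=-0.131195·-0.428571=0.0562; V=0.244898+-0.131195+0.056227=0.1699
k=4 src: inc=0.056227, refl=0.056227·0.714286=0.0402; V=0.113703+0.056227+0.040162=0.2101
k=5 load: inc=0.040162, refl=0.040162·-0.428571=-0.0172; V=0.169929+0.040162+-0.017212=0.1929
k=6 src: inc=-0.017212, refl=-0.017212·0.714286=-0.0123; V=0.210091+-0.017212+-0.012294=0.1806
k=7 load: inc=-0.012294, refl=-0.012294·-0.428571=0.0053; V=0.192879+-0.012294+0.005269=0.1859
k=8 src: inc=0.005269, refl=0.005269·0.714286=0.0038; V=0.180584+0.005269+0.003764=0.1896
k=9 load: inc=0.003764, refl=0.003764·-0.428571=-0.0016; V=0.185853+0.003764+-0.001613=0.1880

0 0 source 0.4286
1 1 load 0.2449
2 2 source 0.1137
3 3 load 0.1699
4 4 source 0.2101
5 5 load 0.1929
6 6 source 0.1806
7 7 load 0.1859
8 8 source 0.1896
9 9 load 0.1880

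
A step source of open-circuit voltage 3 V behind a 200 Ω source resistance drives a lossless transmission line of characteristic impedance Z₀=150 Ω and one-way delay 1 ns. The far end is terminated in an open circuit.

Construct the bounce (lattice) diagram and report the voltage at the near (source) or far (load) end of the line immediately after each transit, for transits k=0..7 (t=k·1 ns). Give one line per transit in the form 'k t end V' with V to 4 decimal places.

Γ_L=1.000000, Γ_S=0.142857; launch V₁=3·150/350=1.285714
k=0 src: V=1.2857
k=1 load: inc=1.285714, refl=1.285714·1.000000=1.2857; V=0.000000+1.285714+1.285714=2.5714
k=2 src: inc=1.285714, refl=1.285714·0.142857=0.1837; V=1.285714+1.285714+0.183673=2.7551
k=3 load: inc=0.183673, refl=0.183673·1.000000=0.1837; V=2.571429+0.183673+0.183673=2.9388
k=4 src: inc=0.183673, refl=0.183673·0.142857=0.0262; V=2.755102+0.183673+0.026239=2.9650
k=5 load: inc=0.026239, refl=0.026239·1.000000=0.0262; V=2.938776+0.026239+0.026239=2.9913
k=6 src: inc=0.026239, refl=0.026239·0.142857=0.0037; V=2.965015+0.026239+0.003748=2.9950
k=7 load: inc=0.003748, refl=0.003748·1.000000=0.0037; V=2.991254+0.003748+0.003748=2.9988

0 0 source 1.2857
1 1 load 2.5714
2 2 source 2.7551
3 3 load 2.9388
4 4 source 2.9650
5 5 load 2.9913
6 6 source 2.9950
7 7 load 2.9988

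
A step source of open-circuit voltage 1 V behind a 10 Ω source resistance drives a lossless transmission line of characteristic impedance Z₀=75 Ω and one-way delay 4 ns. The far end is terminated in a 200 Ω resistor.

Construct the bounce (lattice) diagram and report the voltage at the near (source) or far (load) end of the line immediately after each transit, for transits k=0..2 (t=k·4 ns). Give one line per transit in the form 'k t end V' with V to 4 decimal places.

Γ_L=0.454545, Γ_S=-0.764706; launch V₁=1·75/85=0.882353
k=0 src: V=0.8824
k=1 load: inc=0.882353, refl=0.882353·0.454545=0.4011; V=0.000000+0.882353+0.401070=1.2834
k=2 src: inc=0.401070, refl=0.401070·-0.764706=-0.3067; V=0.882353+0.401070+-0.306700=0.9767

0 0 source 0.8824
1 4 load 1.2834
2 8 source 0.9767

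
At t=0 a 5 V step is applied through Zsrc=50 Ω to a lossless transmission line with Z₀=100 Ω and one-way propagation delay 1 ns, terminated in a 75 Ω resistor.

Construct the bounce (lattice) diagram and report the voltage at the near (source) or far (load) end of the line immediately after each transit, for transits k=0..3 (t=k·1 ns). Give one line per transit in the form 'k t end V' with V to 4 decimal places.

Γ_L=-0.142857, Γ_S=-0.333333; launch V₁=5·100/150=3.333333
k=0 src: V=3.3333
k=1 load: inc=3.333333, refl=3.333333·-0.142857=-0.4762; V=0.000000+3.333333+-0.476190=2.8571
k=2 src: inc=-0.476190, refl=-0.476190·-0.333333=0.1587; V=3.333333+-0.476190+0.158730=3.0159
k=3 load: inc=0.158730, refl=0.158730·-0.142857=-0.0227; V=2.857143+0.158730+-0.022676=2.9932

0 0 source 3.3333
1 1 load 2.8571
2 2 source 3.0159
3 3 load 2.9932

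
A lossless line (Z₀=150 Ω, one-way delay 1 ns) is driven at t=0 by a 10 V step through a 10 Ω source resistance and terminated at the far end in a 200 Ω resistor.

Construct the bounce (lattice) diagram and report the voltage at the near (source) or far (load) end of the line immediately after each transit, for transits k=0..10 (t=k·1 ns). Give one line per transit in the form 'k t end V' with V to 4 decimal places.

0 0 source 9.3750
1 1 load 10.7143
2 2 source 9.5424
3 3 load 9.3750
4 4 source 9.5215
5 5 load 9.5424
6 6 source 9.5241
7 7 load 9.5215
8 8 source 9.5238
9 9 load 9.5241
10 10 source 9.5238

Γ_L=0.142857, Γ_S=-0.875000; launch V₁=10·150/160=9.375000
k=0 src: V=9.3750
k=1 load: inc=9.375000, refl=9.375000·0.142857=1.3393; V=0.000000+9.375000+1.339286=10.7143
k=2 src: inc=1.339286, refl=1.339286·-0.875000=-1.1719; V=9.375000+1.339286+-1.171875=9.5424
k=3 load: inc=-1.171875, refl=-1.171875·0.142857=-0.1674; V=10.714286+-1.171875+-0.167411=9.3750
k=4 src: inc=-0.167411, refl=-0.167411·-0.875000=0.1465; V=9.542411+-0.167411+0.146484=9.5215
k=5 load: inc=0.146484, refl=0.146484·0.142857=0.0209; V=9.375000+0.146484+0.020926=9.5424
k=6 src: inc=0.020926, refl=0.020926·-0.875000=-0.0183; V=9.521484+0.020926+-0.018311=9.5241
k=7 load: inc=-0.018311, refl=-0.018311·0.142857=-0.0026; V=9.542411+-0.018311+-0.002616=9.5215
k=8 src: inc=-0.002616, refl=-0.002616·-0.875000=0.0023; V=9.524100+-0.002616+0.002289=9.5238
k=9 load: inc=0.002289, refl=0.002289·0.142857=0.0003; V=9.521484+0.002289+0.000327=9.5241
k=10 src: inc=0.000327, refl=0.000327·-0.875000=-0.0003; V=9.523773+0.000327+-0.000286=9.5238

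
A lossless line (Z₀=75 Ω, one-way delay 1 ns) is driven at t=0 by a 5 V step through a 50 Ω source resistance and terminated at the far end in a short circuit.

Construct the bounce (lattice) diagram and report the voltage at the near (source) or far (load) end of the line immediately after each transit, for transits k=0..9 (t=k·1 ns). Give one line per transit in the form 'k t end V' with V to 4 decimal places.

Γ_L=-1.000000, Γ_S=-0.200000; launch V₁=5·75/125=3.000000
k=0 src: V=3.0000
k=1 load: inc=3.000000, refl=3.000000·-1.000000=-3.0000; V=0.000000+3.000000+-3.000000=0.0000
k=2 src: inc=-3.000000, refl=-3.000000·-0.200000=0.6000; V=3.000000+-3.000000+0.600000=0.6000
k=3 load: inc=0.600000, refl=0.600000·-1.000000=-0.6000; V=0.000000+0.600000+-0.600000=0.0000
k=4 src: inc=-0.600000, refl=-0.600000·-0.200000=0.1200; V=0.600000+-0.600000+0.120000=0.1200
k=5 load: inc=0.120000, refl=0.120000·-1.000000=-0.1200; V=0.000000+0.120000+-0.120000=0.0000
k=6 src: inc=-0.120000, refl=-0.120000·-0.200000=0.0240; V=0.120000+-0.120000+0.024000=0.0240
k=7 load: inc=0.024000, refl=0.024000·-1.000000=-0.0240; V=0.000000+0.024000+-0.024000=0.0000
k=8 src: inc=-0.024000, refl=-0.024000·-0.200000=0.0048; V=0.024000+-0.024000+0.004800=0.0048
k=9 load: inc=0.004800, refl=0.004800·-1.000000=-0.0048; V=0.000000+0.004800+-0.004800=0.0000

0 0 source 3.0000
1 1 load 0.0000
2 2 source 0.6000
3 3 load 0.0000
4 4 source 0.1200
5 5 load 0.0000
6 6 source 0.0240
7 7 load 0.0000
8 8 source 0.0048
9 9 load 0.0000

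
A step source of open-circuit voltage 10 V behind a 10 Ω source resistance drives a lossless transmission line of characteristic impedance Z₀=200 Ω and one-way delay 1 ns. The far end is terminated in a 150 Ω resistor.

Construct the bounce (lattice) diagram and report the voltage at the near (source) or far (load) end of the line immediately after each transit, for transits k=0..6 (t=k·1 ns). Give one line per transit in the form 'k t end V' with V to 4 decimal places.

Γ_L=-0.142857, Γ_S=-0.904762; launch V₁=10·200/210=9.523810
k=0 src: V=9.5238
k=1 load: inc=9.523810, refl=9.523810·-0.142857=-1.3605; V=0.000000+9.523810+-1.360544=8.1633
k=2 src: inc=-1.360544, refl=-1.360544·-0.904762=1.2310; V=9.523810+-1.360544+1.230969=9.3942
k=3 load: inc=1.230969, refl=1.230969·-0.142857=-0.1759; V=8.163265+1.230969+-0.175853=9.2184
k=4 src: inc=-0.175853, refl=-0.175853·-0.904762=0.1591; V=9.394234+-0.175853+0.159105=9.3775
k=5 load: inc=0.159105, refl=0.159105·-0.142857=-0.0227; V=9.218381+0.159105+-0.022729=9.3548
k=6 src: inc=-0.022729, refl=-0.022729·-0.904762=0.0206; V=9.377486+-0.022729+0.020565=9.3753

0 0 source 9.5238
1 1 load 8.1633
2 2 source 9.3942
3 3 load 9.2184
4 4 source 9.3775
5 5 load 9.3548
6 6 source 9.3753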